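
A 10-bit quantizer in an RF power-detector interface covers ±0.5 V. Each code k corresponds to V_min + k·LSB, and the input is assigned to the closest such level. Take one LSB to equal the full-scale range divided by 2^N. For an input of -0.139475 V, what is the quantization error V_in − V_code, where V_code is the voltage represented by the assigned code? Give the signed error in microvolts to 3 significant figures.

Span: 0.5 V − (-0.5 V) = 1 V. LSB = 1 V / 2^10 ≈ 0.9766 mV.
(V_in − V_min)/LSB = (-0.139475 − (-0.5)) × 1024/1 = 369.1776 → nearest code k = 369.
V_code = V_min + k × range/2^10 = -0.5 + 369 × 1/1024 = -0.1396484375 V.
e = -0.139475 − (-0.1396484375) = +173 µV.

+173 µV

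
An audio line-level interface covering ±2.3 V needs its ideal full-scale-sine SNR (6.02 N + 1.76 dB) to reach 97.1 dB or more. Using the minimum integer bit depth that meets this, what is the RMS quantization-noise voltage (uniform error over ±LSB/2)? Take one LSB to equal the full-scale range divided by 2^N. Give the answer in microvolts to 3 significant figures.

Span: 2.3 V − (-2.3 V) = 4.6 V.
Solving 6.02 N ≥ 97.1 − 1.76: N ≥ 15.837. Round up → N = 16.
LSB = 4.6 V / 2^16 = 70.190 µV.
σ_q = LSB/√12 = 70.190 µV/3.4641 = 20.3 µV.

20.3 µV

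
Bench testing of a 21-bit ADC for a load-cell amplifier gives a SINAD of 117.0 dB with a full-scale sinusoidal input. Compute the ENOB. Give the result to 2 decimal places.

ENOB = (SINAD − 1.76) / 6.02 = (117.0 − 1.76) / 6.02 = 115.24 / 6.02 = 19.1429.

19.14 bits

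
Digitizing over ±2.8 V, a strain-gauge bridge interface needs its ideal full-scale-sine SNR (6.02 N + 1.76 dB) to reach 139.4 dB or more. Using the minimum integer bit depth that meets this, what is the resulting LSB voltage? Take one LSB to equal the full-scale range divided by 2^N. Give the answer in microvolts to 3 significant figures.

Full-scale range = 2.8 V − (-2.8 V) = 5.6 V.
6.02 N + 1.76 ≥ 139.4 gives N ≥ 22.864, so the minimum integer is 23.
LSB = 5.6 V / 2^23 = 0.668 µV.

0.668 µV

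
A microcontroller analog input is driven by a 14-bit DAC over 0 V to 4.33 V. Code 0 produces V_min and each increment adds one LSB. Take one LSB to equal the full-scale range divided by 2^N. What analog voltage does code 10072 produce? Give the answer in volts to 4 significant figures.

2.662 V

Range is 4.33 V. LSB = 4.33 V / 2^14.
V_out = 0 + 10072 × (4.33/16384) V
      = 0 + 2.66185 = 2.66185 V.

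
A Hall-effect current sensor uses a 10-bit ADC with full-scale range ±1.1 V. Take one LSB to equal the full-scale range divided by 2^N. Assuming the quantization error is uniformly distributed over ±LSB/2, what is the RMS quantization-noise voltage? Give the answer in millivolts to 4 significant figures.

0.6202 mV

Span: 1.1 V − (-1.1 V) = 2.2 V.
LSB = 2.2 V ÷ 2^10 = 2.2/1024 V = 2.14844 mV.
RMS of a uniform error over width LSB is LSB/√12 = 0.6202 mV.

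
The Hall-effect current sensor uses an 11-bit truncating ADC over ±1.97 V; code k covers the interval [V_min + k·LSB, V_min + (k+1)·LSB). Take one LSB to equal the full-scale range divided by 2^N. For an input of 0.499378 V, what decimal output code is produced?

The full-scale span is 1.97 − (-1.97) = 3.94 V. LSB = 3.94 V / 2^11 ≈ 1.924 mV.
V_in − V_min = 0.499378 − (-1.97) = 2.469378 V.
Divide by LSB: 2.469378 × 2048/3.94 = 1283.5752.
Truncating gives code 1283.

1283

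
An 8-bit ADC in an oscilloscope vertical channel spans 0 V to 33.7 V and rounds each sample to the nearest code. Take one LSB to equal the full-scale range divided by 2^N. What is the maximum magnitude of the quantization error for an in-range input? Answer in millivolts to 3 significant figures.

V_FS = 33.7 V.
Step size = 33.7/256 V = 131.64 mV.
|e|_max = LSB/2 = 65.8 mV.

65.8 mV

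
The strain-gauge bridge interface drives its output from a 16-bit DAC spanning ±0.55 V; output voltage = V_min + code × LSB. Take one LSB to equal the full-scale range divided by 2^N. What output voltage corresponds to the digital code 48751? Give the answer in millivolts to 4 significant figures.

268.3 mV

The full-scale span is 0.55 − (-0.55) = 1.1 V. LSB = 1.1 V / 2^16.
Output = V_min + (48751/65536) × range = -0.55 + 0.743881 × 1.1 V
      = -0.55 + 0.818269 = 0.268269 V.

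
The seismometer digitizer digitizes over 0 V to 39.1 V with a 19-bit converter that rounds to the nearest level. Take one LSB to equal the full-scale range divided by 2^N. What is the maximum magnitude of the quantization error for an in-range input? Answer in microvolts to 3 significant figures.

Full-scale range = 39.1 V.
LSB = 39.1 V / 2^19 = 74.577 µV.
A rounding quantizer has |error| ≤ LSB/2 = 37.3 µV.

37.3 µV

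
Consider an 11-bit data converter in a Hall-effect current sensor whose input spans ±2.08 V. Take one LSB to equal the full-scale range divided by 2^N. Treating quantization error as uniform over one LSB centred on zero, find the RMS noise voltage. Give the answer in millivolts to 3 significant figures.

The full-scale span is 2.08 − (-2.08) = 4.16 V.
LSB = 4.16 V ÷ 2^11 = 4.16/2048 V = 2.0313 mV.
For a uniform distribution on [−LSB/2, +LSB/2], V_rms = LSB/√12 = 2.0313 mV/3.4641 = 0.586 mV.

0.586 mV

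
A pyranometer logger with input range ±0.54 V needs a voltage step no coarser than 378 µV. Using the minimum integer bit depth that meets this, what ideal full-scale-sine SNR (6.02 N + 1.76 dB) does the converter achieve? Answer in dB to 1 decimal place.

74.0 dB

Span: 0.54 V − (-0.54 V) = 1.08 V.
1.08 V / 378 µV = 2857. Since 2^11 = 2048 and 2^12 = 4096, N = 12.
Ideal SNR at N = 12: 6.02·12 + 1.76 = 74.0 dB.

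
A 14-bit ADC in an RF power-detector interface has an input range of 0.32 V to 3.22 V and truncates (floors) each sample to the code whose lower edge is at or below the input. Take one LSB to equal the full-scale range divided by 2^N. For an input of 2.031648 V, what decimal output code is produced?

9670

Span: 3.22 V − (0.32 V) = 2.9 V. LSB = 2.9 V / 2^14 ≈ 177.0 µV.
code = ⌊(V_in − V_min)/LSB⌋ = ⌊(V_in − V_min) × 2^14 / range⌋
     = ⌊(2.031648 − (0.32)) × 16384 / 2.9⌋ = ⌊1.711648 × 16384/2.9⌋
     = ⌊9670.221⌋ = 9670.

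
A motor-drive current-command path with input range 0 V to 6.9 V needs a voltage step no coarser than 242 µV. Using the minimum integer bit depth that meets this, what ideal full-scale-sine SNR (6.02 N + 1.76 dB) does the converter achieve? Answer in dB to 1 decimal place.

92.1 dB

Range is 6.9 V.
Need 2^N ≥ 6.9 V / 242 µV = 28510 → N_min = 15.
6.02(15) + 1.76 = 92.06 dB.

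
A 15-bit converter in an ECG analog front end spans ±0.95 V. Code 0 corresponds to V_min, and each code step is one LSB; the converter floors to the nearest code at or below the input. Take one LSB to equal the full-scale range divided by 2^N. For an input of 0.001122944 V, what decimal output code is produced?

16403

Span: 0.95 V − (-0.95 V) = 1.9 V. LSB = 1.9 V / 2^15 ≈ 57.98 µV.
V_in − V_min = 0.001122944 − (-0.95) = 0.951122944 V.
Divide by LSB: 0.951122944 × 32768/1.9 = 16403.3666.
Truncating gives code 16403.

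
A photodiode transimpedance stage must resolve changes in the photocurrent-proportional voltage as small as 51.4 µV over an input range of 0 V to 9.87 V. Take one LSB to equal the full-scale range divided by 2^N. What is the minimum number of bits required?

18 bits

V_FS = 9.87 V.
9.87 V / 51.4 µV = 192000. Since 2^17 = 131072 and 2^18 = 262144, N = 18.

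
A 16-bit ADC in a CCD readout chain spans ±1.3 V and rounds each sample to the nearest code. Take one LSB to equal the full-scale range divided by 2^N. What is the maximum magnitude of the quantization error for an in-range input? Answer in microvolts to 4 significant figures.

Range = 1.3 − (-1.3) = 2.6 V.
LSB = 2.6 V / 2^16 = 39.6729 µV.
|e|_max = LSB/2 = 19.84 µV.

19.84 µV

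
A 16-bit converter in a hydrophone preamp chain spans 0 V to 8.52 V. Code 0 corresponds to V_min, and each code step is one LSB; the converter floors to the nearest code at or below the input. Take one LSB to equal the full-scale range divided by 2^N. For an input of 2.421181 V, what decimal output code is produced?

18623

V_FS = 8.52 V. LSB = 8.52 V / 2^16 ≈ 130.0 µV.
(V_in − V_min) × 2^16/range = (2.421181 − (0)) × 65536/8.52 = 18623.770.
Floor → code = 18623.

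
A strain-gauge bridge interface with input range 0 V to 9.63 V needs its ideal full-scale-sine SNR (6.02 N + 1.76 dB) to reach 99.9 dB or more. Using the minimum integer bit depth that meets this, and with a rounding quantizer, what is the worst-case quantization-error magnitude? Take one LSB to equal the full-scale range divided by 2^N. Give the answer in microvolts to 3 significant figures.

Full-scale range = 9.63 V.
Solving 6.02 N ≥ 99.9 − 1.76: N ≥ 16.302. Round up → N = 17.
Step size = 9.63/131072 V = 73.471 µV.
Half an LSB is 36.7 µV.

36.7 µV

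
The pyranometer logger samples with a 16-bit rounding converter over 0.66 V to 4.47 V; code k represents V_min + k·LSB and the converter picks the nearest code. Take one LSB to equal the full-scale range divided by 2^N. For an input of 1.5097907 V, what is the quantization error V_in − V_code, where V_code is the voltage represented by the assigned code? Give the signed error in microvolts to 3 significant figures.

The full-scale span is 4.47 − (0.66) = 3.81 V. LSB = 3.81 V / 2^16 ≈ 58.14 µV.
(V_in − V_min)/LSB = (1.5097907 − (0.66)) × 65536/3.81 = 14617.2922 → nearest code k = 14617.
Reconstructed level: 0.66 + 14617 × 3.81/65536 V = 1.5097737122 V.
V_in − V_code = 1.5097907 − (1.5097737122) = +17.0 µV.

+17.0 µV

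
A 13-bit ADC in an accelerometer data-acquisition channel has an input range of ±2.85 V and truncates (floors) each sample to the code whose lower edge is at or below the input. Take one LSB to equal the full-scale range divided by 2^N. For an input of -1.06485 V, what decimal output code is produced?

2565

Range = 2.85 − (-2.85) = 5.7 V. LSB = 5.7 V / 2^13 ≈ 0.6958 mV.
code = ⌊(V_in − V_min)/LSB⌋ = ⌊(V_in − V_min) × 2^13 / range⌋
     = ⌊(-1.06485 − (-2.85)) × 8192 / 5.7⌋ = ⌊1.78515 × 8192/5.7⌋
     = ⌊2565.605⌋ = 2565.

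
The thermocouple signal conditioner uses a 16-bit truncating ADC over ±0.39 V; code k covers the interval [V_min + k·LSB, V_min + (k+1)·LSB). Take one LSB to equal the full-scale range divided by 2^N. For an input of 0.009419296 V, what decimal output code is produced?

33559

Span: 0.39 V − (-0.39 V) = 0.78 V. LSB = 0.78 V / 2^16 ≈ 11.90 µV.
V_in − V_min = 0.009419296 − (-0.39) = 0.399419296 V.
Divide by LSB: 0.399419296 × 65536/0.78 = 33559.4141.
Truncating gives code 33559.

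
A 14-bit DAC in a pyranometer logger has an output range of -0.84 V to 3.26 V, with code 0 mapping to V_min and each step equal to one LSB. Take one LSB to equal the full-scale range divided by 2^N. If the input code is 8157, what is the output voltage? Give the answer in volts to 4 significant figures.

Range = 3.26 − (-0.84) = 4.1 V. LSB = 4.1 V / 2^14.
Output = V_min + (8157/16384) × range = -0.84 + 0.497864 × 4.1 V
      = -0.84 V + 2.04124 V = 1.20124 V.

1.201 V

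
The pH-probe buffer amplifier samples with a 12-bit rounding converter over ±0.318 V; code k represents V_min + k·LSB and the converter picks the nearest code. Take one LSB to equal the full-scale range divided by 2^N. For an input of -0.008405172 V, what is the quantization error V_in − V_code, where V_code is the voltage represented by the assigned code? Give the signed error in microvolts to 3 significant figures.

The full-scale span is 0.318 − (-0.318) = 0.636 V. LSB = 0.636 V / 2^12 ≈ 155.3 µV.
(-0.008405172 − (-0.318)) / LSB = 0.309594828 × 4096/0.636 = 1993.8686. Nearest integer: k = 1994.
Reconstructed level: -0.318 + 1994 × 0.636/4096 V = -0.008384765625 V.
Error = V_in − V_code = -0.008405172 − (-0.008384765625) = −20.4 µV.

−20.4 µV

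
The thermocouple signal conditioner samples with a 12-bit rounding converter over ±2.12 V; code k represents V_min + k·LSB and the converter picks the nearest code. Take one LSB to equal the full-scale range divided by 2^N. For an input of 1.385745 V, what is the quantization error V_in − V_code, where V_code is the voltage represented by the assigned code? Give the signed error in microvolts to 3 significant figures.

−329 µV

Span: 2.12 V − (-2.12 V) = 4.24 V. LSB = 4.24 V / 2^12 ≈ 1.035 mV.
(V_in − V_min)/LSB = (1.385745 − (-2.12)) × 4096/4.24 = 3386.6820 → nearest code k = 3387.
V_code = -2.12 + (3387/4096) × 4.24 = 1.386074219 V.
V_in − V_code = 1.385745 − (1.386074219) = −329 µV.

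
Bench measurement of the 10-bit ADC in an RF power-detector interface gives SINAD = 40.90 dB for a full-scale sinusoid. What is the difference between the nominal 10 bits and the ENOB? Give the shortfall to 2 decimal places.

ENOB = (SINAD − 1.76)/6.02 = (40.90 − 1.76)/6.02 = 6.5017 bits.
Shortfall = 10 − 6.5017 = 3.4983 bits.

3.50 bits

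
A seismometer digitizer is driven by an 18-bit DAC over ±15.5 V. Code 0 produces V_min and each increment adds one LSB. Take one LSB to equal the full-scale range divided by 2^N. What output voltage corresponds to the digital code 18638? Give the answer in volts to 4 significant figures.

-13.30 V

Full-scale range = 15.5 V − (-15.5 V) = 31 V. LSB = 31 V / 2^18.
V_out = -15.5 + 18638 × (31/262144) V
      = -15.5 V + 2.20405 V = -13.2960 V.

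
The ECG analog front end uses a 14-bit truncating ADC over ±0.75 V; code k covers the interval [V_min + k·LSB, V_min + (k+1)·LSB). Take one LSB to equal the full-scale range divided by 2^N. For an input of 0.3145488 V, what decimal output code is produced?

11627

Range = 0.75 − (-0.75) = 1.5 V. LSB = 1.5 V / 2^14 ≈ 91.55 µV.
V_in − V_min = 0.3145488 − (-0.75) = 1.0645488 V.
Divide by LSB: 1.0645488 × 16384/1.5 = 11627.7117.
Truncating gives code 11627.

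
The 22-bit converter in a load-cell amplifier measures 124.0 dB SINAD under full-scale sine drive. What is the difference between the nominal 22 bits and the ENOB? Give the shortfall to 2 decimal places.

1.69 bits

Effective bits = (124.0 − 1.76)/6.02 = 20.3056.
Shortfall = 22 − 20.3056 = 1.6944 bits.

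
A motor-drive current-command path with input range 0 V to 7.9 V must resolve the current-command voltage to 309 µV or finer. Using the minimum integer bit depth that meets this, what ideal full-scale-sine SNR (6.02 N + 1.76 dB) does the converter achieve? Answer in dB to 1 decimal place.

Full-scale range = 7.9 V.
Required number of levels: 7.9/309 µV = 25566; smallest N with 2^N ≥ that is 15.
SNR = 6.02 × 15 + 1.76 = 92.06 dB.

92.1 dB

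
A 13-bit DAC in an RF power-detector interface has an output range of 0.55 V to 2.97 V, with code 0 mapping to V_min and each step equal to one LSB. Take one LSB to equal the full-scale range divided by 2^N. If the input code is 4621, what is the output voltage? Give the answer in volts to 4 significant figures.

1.915 V

Range = 2.97 − (0.55) = 2.42 V. LSB = 2.42 V / 2^13.
Output = V_min + (4621/8192) × range = 0.55 + 0.564087 × 2.42 V
      = 0.55 V + 1.36509 V = 1.91509 V.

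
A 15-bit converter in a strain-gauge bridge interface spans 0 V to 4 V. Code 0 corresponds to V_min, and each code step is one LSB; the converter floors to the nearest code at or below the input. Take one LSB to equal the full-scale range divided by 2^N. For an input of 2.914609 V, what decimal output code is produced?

23876

V_FS = 4 V. LSB = 4 V / 2^15 ≈ 122.1 µV.
code = ⌊(V_in − V_min)/LSB⌋ = ⌊(V_in − V_min) × 2^15 / range⌋
     = ⌊(2.914609 − (0)) × 32768 / 4⌋ = ⌊2.914609 × 32768/4⌋
     = ⌊23876.477⌋ = 23876.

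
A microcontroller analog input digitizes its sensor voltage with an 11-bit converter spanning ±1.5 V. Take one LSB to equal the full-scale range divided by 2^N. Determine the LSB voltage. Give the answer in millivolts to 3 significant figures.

1.46 mV

Range = 1.5 − (-1.5) = 3 V.
Number of codes = 2^11 = 2048.
LSB = 3 V ÷ 2^11 = 3/2048 V = 1.46 mV.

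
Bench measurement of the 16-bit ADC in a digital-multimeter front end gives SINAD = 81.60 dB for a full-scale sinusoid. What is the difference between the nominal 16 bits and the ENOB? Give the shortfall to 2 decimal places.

2.74 bits

ENOB = (SINAD − 1.76)/6.02 = (81.60 − 1.76)/6.02 = 13.2625 bits.
Shortfall = 16 − 13.2625 = 2.7375 bits.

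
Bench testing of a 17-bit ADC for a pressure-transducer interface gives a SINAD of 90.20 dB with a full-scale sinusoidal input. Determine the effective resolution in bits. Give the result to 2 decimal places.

Inverting SNR = 6.02 N + 1.76: N_eff = (90.20 − 1.76)/6.02 = 14.6910.

14.69 bits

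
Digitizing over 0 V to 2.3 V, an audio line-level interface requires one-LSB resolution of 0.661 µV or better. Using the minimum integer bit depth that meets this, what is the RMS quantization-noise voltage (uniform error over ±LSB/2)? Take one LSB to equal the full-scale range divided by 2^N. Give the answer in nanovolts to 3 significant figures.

158 nV

V_FS = 2.3 V.
2.3 V / 0.661 µV = 3.480e6. Since 2^21 = 2097152 and 2^22 = 4194304, N = 22.
One LSB is 2.3 V / 4194304 = 0.54836 µV.
σ_q = LSB/√12 = 0.54836 µV/3.4641 = 158 nV.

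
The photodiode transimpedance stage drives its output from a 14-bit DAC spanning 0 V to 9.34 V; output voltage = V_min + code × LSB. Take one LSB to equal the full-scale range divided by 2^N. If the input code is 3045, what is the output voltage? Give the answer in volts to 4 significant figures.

Span = 9.34 V. LSB = 9.34 V / 2^14.
V_out = 0 + 3045 × (9.34/16384) V
      = 0 + 1.73586 = 1.73586 V.

1.736 V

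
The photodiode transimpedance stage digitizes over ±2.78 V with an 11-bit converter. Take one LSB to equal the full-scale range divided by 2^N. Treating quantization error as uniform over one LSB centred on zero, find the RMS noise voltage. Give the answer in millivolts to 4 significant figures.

0.7837 mV

The full-scale span is 2.78 − (-2.78) = 5.56 V.
One LSB is 5.56 V / 2048 = 2.71484 mV.
RMS of a uniform error over width LSB is LSB/√12 = 0.7837 mV.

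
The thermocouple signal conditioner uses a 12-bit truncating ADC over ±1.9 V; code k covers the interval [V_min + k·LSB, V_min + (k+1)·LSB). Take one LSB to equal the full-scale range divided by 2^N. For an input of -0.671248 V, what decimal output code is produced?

1324

The full-scale span is 1.9 − (-1.9) = 3.8 V. LSB = 3.8 V / 2^12 ≈ 0.9277 mV.
code = ⌊(V_in − V_min)/LSB⌋ = ⌊(V_in − V_min) × 2^12 / range⌋
     = ⌊(-0.671248 − (-1.9)) × 4096 / 3.8⌋ = ⌊1.228752 × 4096/3.8⌋
     = ⌊1324.465⌋ = 1324.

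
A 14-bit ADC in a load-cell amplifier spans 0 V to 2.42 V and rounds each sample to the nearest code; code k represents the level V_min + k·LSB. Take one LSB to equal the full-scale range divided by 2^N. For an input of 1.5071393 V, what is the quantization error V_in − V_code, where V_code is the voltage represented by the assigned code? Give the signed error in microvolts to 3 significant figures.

−43.3 µV

Span = 2.42 V. LSB = 2.42 V / 2^14 ≈ 147.7 µV.
(V_in − V_min)/LSB = (1.5071393 − (0)) × 16384/2.42 = 10203.7067 → nearest code k = 10204.
V_code = 0 + (10204/16384) × 2.42 = 1.5071826172 V.
e = 1.5071393 − (1.5071826172) = −43.3 µV.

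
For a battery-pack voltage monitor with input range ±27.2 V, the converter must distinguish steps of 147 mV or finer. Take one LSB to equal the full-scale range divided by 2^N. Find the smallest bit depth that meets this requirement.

9 bits

Full-scale range = 27.2 V − (-27.2 V) = 54.4 V.
Levels needed ≥ 54.4/147 mV = 370.1. 2^9 = 512 suffices, so N_min = 9.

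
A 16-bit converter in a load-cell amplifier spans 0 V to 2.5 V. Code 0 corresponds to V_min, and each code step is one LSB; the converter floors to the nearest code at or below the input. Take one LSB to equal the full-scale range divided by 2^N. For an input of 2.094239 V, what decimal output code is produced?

V_FS = 2.5 V. LSB = 2.5 V / 2^16 ≈ 38.15 µV.
code = ⌊(V_in − V_min)/LSB⌋ = ⌊(V_in − V_min) × 2^16 / range⌋
     = ⌊(2.094239 − (0)) × 65536 / 2.5⌋ = ⌊2.094239 × 65536/2.5⌋
     = ⌊54899.219⌋ = 54899.

54899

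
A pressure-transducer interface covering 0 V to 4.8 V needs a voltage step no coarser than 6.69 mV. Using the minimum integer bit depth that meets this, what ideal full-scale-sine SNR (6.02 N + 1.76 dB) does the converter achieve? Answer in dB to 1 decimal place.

62.0 dB

V_FS = 4.8 V.
4.8 V / 6.69 mV = 717.5. Since 2^9 = 512 and 2^10 = 1024, N = 10.
6.02(10) + 1.76 = 61.96 dB.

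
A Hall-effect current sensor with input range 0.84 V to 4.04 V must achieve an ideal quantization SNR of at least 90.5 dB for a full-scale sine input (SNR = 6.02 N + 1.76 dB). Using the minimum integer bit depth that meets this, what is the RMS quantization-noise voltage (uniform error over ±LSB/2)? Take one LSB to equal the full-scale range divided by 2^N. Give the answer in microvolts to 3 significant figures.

The full-scale span is 4.04 − (0.84) = 3.2 V.
6.02 N + 1.76 ≥ 90.5 gives N ≥ 14.741, so the minimum integer is 15.
LSB = 3.2 V / 2^15 = 97.656 µV.
RMS noise = LSB/√12 = 28.2 µV.

28.2 µV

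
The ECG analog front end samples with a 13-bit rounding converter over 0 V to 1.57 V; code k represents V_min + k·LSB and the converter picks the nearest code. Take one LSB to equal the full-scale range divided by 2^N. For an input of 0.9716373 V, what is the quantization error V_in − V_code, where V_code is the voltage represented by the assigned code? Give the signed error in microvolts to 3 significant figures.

−30.2 µV

Span = 1.57 V. LSB = 1.57 V / 2^13 ≈ 191.7 µV.
Position in LSBs: (0.9716373 − (0)) × 8192/1.57 = 5069.8425; rounding gives k = 5070.
Reconstructed level: 0 + 5070 × 1.57/8192 V = 0.9716674805 V.
e = 0.9716373 − (0.9716674805) = −30.2 µV.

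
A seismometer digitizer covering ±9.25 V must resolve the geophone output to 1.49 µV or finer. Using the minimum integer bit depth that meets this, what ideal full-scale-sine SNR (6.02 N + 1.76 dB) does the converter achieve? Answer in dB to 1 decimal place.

146.2 dB

The full-scale span is 9.25 − (-9.25) = 18.5 V.
Levels needed ≥ 18.5/1.49 µV = 1.242e7. 2^24 = 16777216 suffices, so N_min = 24.
6.02(24) + 1.76 = 146.24 dB.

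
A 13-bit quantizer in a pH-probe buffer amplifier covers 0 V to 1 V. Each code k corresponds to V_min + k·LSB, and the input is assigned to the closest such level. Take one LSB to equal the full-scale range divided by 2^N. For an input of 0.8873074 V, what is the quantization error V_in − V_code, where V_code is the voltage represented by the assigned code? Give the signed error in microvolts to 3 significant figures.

−21.7 µV

Full-scale range = 1 V. LSB = 1 V / 2^13 ≈ 122.1 µV.
(0.8873074 − (0)) / LSB = 0.8873074 × 8192/1 = 7268.8222. Nearest integer: k = 7269.
Reconstructed level: 0 + 7269 × 1/8192 V = 0.8873291016 V.
e = 0.8873074 − (0.8873291016) = −21.7 µV.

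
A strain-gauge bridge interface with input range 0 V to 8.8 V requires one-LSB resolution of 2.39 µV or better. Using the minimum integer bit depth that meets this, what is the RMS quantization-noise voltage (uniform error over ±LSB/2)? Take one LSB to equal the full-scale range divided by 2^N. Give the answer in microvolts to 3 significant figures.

0.606 µV

Range is 8.8 V.
Levels needed ≥ 8.8/2.39 µV = 3.682e6. 2^22 = 4194304 suffices, so N_min = 22.
One LSB is 8.8 V / 4194304 = 2.0981 µV.
σ_q = LSB/√12 = 2.0981 µV/3.4641 = 0.606 µV.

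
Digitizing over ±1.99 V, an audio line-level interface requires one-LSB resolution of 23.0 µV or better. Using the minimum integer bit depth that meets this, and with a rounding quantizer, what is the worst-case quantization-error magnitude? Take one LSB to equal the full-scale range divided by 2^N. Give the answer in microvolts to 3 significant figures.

The full-scale span is 1.99 − (-1.99) = 3.98 V.
Required number of levels: 3.98/23.0 µV = 173040; smallest N with 2^N ≥ that is 18.
LSB = 3.98 V / 2^18 = 15.182 µV.
Half an LSB is 7.59 µV.

7.59 µV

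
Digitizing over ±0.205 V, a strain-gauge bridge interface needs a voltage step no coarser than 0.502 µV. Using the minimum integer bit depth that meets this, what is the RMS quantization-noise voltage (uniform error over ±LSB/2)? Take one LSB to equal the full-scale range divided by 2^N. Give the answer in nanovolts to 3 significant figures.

Full-scale range = 0.205 V − (-0.205 V) = 0.41 V.
Required number of levels: 0.41/0.502 µV = 816730; smallest N with 2^N ≥ that is 20.
Step size = 0.41/1048576 V = 391.01 nV.
σ_q = LSB/√12 = 391.01 nV/3.4641 = 113 nV.

113 nV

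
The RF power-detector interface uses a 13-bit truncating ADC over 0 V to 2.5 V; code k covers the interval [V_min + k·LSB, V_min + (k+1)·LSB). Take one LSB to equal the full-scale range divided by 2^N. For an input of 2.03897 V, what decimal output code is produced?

Full-scale range = 2.5 V. LSB = 2.5 V / 2^13 ≈ 305.2 µV.
V_in − V_min = 2.03897 − (0) = 2.03897 V.
Divide by LSB: 2.03897 × 8192/2.5 = 6681.2969.
Truncating gives code 6681.

6681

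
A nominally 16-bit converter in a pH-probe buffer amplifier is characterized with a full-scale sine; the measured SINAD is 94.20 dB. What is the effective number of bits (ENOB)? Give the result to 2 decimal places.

15.36 bits

ENOB = (94.20 − 1.76)/6.02 = 15.3555 bits.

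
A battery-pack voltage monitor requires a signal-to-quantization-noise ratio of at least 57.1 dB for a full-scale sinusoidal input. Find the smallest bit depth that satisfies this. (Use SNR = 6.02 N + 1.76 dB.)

10 bits

Required N = ⌈(57.1 − 1.76)/6.02⌉ = ⌈9.193⌉ = 10.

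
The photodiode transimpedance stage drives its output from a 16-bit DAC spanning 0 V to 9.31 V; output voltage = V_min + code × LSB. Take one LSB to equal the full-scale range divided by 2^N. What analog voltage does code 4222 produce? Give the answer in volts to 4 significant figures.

0.5998 V

Range is 9.31 V. LSB = 9.31 V / 2^16.
V_out = V_min + code × LSB = 0 V + 4222 × 9.31 V / 65536
      = 0 + 0.599774 = 0.599774 V.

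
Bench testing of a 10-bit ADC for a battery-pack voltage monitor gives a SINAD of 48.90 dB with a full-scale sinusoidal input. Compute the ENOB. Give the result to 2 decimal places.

7.83 bits

Inverting SNR = 6.02 N + 1.76: N_eff = (48.90 − 1.76)/6.02 = 7.8306.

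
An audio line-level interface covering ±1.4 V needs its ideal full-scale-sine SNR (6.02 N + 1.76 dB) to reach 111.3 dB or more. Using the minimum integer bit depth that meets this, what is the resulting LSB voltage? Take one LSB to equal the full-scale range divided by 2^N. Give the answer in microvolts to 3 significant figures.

5.34 µV

Range = 1.4 − (-1.4) = 2.8 V.
N ≥ (111.3 − 1.76)/6.02 = 18.196 → N_min = 19.
LSB = 2.8 V ÷ 2^19 = 2.8/524288 V = 5.34 µV.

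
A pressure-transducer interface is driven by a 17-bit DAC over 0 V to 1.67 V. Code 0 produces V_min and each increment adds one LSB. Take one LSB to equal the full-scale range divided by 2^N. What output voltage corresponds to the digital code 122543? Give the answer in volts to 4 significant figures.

1.561 V

V_FS = 1.67 V. LSB = 1.67 V / 2^17.
V_out = V_min + code × LSB = 0 V + 122543 × 1.67 V / 131072
      = 0 + 1.56133 = 1.56133 V.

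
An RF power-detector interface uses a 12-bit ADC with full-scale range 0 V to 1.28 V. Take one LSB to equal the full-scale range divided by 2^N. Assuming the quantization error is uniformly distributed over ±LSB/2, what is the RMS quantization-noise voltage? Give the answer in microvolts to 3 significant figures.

90.2 µV

Range is 1.28 V.
One LSB is 1.28 V / 4096 = 312.50 µV.
σ_q = LSB/√12 = 312.50 µV/3.4641 = 90.2 µV.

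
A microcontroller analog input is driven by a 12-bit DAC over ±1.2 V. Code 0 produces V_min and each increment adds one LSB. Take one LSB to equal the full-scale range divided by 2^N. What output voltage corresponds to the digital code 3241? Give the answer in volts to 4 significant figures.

The full-scale span is 1.2 − (-1.2) = 2.4 V. LSB = 2.4 V / 2^12.
Output = V_min + (3241/4096) × range = -1.2 + 0.791260 × 2.4 V
      = -1.2 + 1.89902 = 0.699023 V.

0.6990 V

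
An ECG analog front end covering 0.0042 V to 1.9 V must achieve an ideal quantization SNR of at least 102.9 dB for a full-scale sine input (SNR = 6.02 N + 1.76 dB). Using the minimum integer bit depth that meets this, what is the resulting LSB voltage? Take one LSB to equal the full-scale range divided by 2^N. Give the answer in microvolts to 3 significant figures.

Span: 1.9 V − (0.0042 V) = 1.8958 V.
Required N = ⌈(102.9 − 1.76)/6.02⌉ = ⌈16.801⌉ = 17.
Step size = 1.8958/131072 V = 14.5 µV.

14.5 µV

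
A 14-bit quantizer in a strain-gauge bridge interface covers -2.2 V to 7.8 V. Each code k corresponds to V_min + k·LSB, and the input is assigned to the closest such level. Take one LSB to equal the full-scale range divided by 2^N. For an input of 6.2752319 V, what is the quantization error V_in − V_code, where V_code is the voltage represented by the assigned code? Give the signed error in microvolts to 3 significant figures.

Full-scale range = 7.8 V − (-2.2 V) = 10 V. LSB = 10 V / 2^14 ≈ 0.6104 mV.
(V_in − V_min)/LSB = (6.2752319 − (-2.2)) × 16384/10 = 13885.8199 → nearest code k = 13886.
V_code = V_min + k × range/2^14 = -2.2 + 13886 × 10/16384 = 6.2753417969 V.
V_in − V_code = 6.2752319 − (6.2753417969) = −110 µV.

−110 µV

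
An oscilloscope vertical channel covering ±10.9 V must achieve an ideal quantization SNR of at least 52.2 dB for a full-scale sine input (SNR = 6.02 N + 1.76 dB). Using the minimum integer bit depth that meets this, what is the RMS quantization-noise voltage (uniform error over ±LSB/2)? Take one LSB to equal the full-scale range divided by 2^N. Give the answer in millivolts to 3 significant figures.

12.3 mV

Range = 10.9 − (-10.9) = 21.8 V.
6.02 N + 1.76 ≥ 52.2 gives N ≥ 8.379, so the minimum integer is 9.
LSB = 21.8 V ÷ 2^9 = 21.8/512 V = 42.578 mV.
RMS noise = LSB/√12 = 12.3 mV.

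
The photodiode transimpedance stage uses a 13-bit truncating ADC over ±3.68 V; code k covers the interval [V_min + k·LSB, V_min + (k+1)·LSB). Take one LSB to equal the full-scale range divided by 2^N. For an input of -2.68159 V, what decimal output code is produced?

Range = 3.68 − (-3.68) = 7.36 V. LSB = 7.36 V / 2^13 ≈ 0.8984 mV.
code = ⌊(V_in − V_min)/LSB⌋ = ⌊(V_in − V_min) × 2^13 / range⌋
     = ⌊(-2.68159 − (-3.68)) × 8192 / 7.36⌋ = ⌊0.99841 × 8192/7.36⌋
     = ⌊1111.274⌋ = 1111.

1111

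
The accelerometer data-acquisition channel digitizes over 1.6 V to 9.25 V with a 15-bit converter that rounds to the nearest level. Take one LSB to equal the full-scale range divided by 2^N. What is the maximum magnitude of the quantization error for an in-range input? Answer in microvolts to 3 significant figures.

Range = 9.25 − (1.6) = 7.65 V.
One LSB is 7.65 V / 32768 = 233.46 µV.
|e|_max = LSB/2 = 117 µV.

117 µV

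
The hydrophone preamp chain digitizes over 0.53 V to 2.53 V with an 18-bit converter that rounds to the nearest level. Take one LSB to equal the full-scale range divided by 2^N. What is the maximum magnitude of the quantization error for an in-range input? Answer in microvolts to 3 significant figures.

3.81 µV

Span: 2.53 V − (0.53 V) = 2 V.
One LSB is 2 V / 262144 = 7.6294 µV.
Worst-case error for round-to-nearest is half an LSB: 3.81 µV.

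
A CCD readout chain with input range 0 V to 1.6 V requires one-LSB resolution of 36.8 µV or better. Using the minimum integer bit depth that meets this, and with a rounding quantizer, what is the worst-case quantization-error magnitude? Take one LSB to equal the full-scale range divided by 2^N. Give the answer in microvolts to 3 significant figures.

12.2 µV

V_FS = 1.6 V.
Levels needed ≥ 1.6/36.8 µV = 43480. 2^16 = 65536 suffices, so N_min = 16.
One LSB is 1.6 V / 65536 = 24.414 µV.
Max error for round-to-nearest is LSB/2 = 12.2 µV.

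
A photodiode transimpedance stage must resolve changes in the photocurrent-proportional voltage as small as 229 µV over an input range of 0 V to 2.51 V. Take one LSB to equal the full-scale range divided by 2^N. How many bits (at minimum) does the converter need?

14 bits

Full-scale range = 2.51 V.
Need 2^N ≥ 2.51 V / 229 µV = 10960 → N_min = 14.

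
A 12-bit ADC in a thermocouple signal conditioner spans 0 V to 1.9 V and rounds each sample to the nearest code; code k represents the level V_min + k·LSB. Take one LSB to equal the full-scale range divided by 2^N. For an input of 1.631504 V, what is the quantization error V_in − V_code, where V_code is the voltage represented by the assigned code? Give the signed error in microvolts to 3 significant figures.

+83.1 µV

Full-scale range = 1.9 V. LSB = 1.9 V / 2^12 ≈ 463.9 µV.
Position in LSBs: (1.631504 − (0)) × 4096/1.9 = 3517.1791; rounding gives k = 3517.
V_code = V_min + k × range/2^12 = 0 + 3517 × 1.9/4096 = 1.631420898 V.
Error = V_in − V_code = 1.631504 − (1.631420898) = +83.1 µV.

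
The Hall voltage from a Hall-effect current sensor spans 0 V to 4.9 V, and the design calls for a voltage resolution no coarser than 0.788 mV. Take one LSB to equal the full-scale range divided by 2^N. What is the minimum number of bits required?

V_FS = 4.9 V.
Levels needed ≥ 4.9/0.788 mV = 6218. 2^13 = 8192 suffices, so N_min = 13.

13 bits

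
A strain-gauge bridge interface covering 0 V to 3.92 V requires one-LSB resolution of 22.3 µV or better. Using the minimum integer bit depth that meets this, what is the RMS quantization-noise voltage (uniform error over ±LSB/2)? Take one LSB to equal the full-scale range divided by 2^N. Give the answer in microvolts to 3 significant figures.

4.32 µV

Full-scale range = 3.92 V.
Required number of levels: 3.92/22.3 µV = 175780; smallest N with 2^N ≥ that is 18.
Step size = 3.92/262144 V = 14.954 µV.
RMS noise = LSB/√12 = 4.32 µV.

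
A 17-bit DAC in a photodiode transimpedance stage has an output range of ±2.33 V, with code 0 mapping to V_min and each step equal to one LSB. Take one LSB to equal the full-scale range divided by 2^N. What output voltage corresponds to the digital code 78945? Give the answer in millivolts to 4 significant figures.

476.7 mV

Range = 2.33 − (-2.33) = 4.66 V. LSB = 4.66 V / 2^17.
V_out = V_min + code × LSB = -2.33 V + 78945 × 4.66 V / 131072
      = -2.33 V + 2.80673 V = 0.476730 V.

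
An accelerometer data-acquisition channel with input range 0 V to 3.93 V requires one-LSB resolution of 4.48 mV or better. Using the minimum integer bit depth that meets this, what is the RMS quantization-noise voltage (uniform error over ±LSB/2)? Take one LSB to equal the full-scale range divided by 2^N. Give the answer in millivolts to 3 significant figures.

Full-scale range = 3.93 V.
Need 2^N ≥ 3.93 V / 4.48 mV = 877.2 → N_min = 10.
One LSB is 3.93 V / 1024 = 3.8379 mV.
RMS noise = LSB/√12 = 1.11 mV.

1.11 mV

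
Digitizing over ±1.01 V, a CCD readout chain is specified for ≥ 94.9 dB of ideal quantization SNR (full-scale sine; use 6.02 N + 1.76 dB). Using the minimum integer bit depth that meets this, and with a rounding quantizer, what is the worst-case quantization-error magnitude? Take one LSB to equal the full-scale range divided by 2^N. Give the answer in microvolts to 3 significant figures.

15.4 µV

Span: 1.01 V − (-1.01 V) = 2.02 V.
6.02 N + 1.76 ≥ 94.9 gives N ≥ 15.472, so the minimum integer is 16.
LSB = 2.02 V ÷ 2^16 = 2.02/65536 V = 30.823 µV.
Half an LSB is 15.4 µV.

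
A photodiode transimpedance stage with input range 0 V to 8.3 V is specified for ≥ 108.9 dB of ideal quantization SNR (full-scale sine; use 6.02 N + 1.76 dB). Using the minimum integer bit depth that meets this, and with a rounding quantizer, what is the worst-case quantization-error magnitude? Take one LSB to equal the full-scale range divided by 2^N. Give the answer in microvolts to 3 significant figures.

15.8 µV

Span = 8.3 V.
Solving 6.02 N ≥ 108.9 − 1.76: N ≥ 17.797. Round up → N = 18.
One LSB is 8.3 V / 262144 = 31.662 µV.
Half an LSB is 15.8 µV.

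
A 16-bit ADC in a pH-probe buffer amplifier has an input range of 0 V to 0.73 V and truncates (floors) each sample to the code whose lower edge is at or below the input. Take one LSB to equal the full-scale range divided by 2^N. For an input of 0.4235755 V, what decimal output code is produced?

Span = 0.73 V. LSB = 0.73 V / 2^16 ≈ 11.14 µV.
code = ⌊(V_in − V_min)/LSB⌋ = ⌊(V_in − V_min) × 2^16 / range⌋
     = ⌊(0.4235755 − (0)) × 65536 / 0.73⌋ = ⌊0.4235755 × 65536/0.73⌋
     = ⌊38026.636⌋ = 38026.

38026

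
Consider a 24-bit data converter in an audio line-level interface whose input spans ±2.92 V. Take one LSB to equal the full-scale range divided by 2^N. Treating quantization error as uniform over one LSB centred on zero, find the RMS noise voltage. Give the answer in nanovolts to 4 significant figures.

100.5 nV

Span: 2.92 V − (-2.92 V) = 5.84 V.
Step size = 5.84/16777216 V = 348.091 nV.
σ_q = LSB/√12 = 348.091 nV/3.4641 = 100.5 nV.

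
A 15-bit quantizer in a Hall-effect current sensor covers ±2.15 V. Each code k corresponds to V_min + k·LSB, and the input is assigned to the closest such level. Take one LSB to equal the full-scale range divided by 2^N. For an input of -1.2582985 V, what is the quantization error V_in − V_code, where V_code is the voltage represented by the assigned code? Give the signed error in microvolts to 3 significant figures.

The full-scale span is 2.15 − (-2.15) = 4.3 V. LSB = 4.3 V / 2^15 ≈ 131.2 µV.
(-1.2582985 − (-2.15)) / LSB = 0.8917015 × 32768/4.3 = 6795.1802. Nearest integer: k = 6795.
V_code = V_min + k × range/2^15 = -2.15 + 6795 × 4.3/32768 = -1.2583221436 V.
V_in − V_code = -1.2582985 − (-1.2583221436) = +23.6 µV.

+23.6 µV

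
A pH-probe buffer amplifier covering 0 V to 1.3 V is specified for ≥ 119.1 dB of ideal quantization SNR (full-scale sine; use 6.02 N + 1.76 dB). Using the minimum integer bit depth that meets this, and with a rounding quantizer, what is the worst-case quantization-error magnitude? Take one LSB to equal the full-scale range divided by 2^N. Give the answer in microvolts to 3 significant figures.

Full-scale range = 1.3 V.
N ≥ (119.1 − 1.76)/6.02 = 19.492 → N_min = 20.
One LSB is 1.3 V / 1048576 = 1.2398 µV.
|e|_max = LSB/2 = 0.620 µV.

0.620 µV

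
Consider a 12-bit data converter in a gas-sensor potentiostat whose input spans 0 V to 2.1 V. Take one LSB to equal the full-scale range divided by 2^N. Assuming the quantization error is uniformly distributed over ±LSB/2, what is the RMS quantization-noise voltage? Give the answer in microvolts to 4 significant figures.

V_FS = 2.1 V.
Step size = 2.1/4096 V = 0.512695 mV.
RMS of a uniform error over width LSB is LSB/√12 = 148.0 µV.

148.0 µV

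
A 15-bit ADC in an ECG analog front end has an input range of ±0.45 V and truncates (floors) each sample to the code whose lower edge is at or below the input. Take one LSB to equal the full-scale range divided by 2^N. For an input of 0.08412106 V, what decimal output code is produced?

The full-scale span is 0.45 − (-0.45) = 0.9 V. LSB = 0.9 V / 2^15 ≈ 27.47 µV.
code = ⌊(V_in − V_min)/LSB⌋ = ⌊(V_in − V_min) × 2^15 / range⌋
     = ⌊(0.08412106 − (-0.45)) × 32768 / 0.9⌋ = ⌊0.53412106 × 32768/0.9⌋
     = ⌊19446.754⌋ = 19446.

19446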